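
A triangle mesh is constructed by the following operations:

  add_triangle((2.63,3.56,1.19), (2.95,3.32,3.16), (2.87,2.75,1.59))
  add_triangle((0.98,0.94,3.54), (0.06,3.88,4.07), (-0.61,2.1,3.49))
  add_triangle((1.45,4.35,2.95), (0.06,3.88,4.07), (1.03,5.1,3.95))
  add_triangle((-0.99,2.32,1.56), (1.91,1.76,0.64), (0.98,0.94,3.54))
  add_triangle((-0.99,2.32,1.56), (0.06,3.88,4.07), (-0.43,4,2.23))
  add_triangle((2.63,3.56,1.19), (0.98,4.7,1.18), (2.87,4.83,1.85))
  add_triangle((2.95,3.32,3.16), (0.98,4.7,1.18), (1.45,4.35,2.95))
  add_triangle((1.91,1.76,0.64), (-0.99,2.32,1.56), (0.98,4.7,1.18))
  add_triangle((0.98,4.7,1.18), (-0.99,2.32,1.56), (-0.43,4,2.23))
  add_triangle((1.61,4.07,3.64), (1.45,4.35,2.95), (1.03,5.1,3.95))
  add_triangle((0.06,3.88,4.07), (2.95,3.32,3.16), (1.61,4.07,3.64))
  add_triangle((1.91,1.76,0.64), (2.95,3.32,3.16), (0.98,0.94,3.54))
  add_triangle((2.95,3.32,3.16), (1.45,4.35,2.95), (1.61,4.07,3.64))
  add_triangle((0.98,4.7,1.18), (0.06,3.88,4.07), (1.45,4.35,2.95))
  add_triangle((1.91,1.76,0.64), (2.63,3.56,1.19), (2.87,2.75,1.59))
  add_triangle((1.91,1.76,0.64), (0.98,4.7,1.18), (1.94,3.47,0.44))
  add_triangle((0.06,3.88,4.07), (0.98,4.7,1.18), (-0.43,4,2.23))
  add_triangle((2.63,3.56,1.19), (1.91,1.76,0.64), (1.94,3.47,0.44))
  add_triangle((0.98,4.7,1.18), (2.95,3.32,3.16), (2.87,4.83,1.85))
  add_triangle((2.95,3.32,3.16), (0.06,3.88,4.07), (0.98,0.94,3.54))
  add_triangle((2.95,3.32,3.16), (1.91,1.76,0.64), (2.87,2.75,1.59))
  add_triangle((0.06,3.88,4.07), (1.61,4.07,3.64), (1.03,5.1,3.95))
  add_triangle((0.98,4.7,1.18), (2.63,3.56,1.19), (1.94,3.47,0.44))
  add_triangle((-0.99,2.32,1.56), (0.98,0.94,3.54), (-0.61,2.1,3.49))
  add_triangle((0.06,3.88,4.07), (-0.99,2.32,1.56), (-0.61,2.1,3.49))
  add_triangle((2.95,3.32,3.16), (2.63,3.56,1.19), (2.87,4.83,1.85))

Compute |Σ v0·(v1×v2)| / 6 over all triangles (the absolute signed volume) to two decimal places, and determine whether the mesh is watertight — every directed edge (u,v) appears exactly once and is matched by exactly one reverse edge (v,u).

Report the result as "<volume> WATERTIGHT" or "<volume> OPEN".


19.98 WATERTIGHT

Per-triangle v0·(v1×v2)/6:
  t1: +0.8220
  t2: +1.8647
  t3: -0.2595
  t4: -3.2823
  t5: +1.0263
  t6: +0.5102
  t7: +2.2962
  t8: -1.4103
  t9: +0.4471
  t10: +0.5177
  t11: +0.8569
  t12: +0.5896
  t13: +1.0090
  t14: +2.4069
  t15: +0.2170
  t16: -0.7100
  t17: +2.3462
  t18: +0.2413
  t19: +2.2677
  t20: +4.9887
  t21: -0.0475
  t22: +1.0133
  t23: +0.9199
  t24: -0.7880
  t25: +1.2169
  t26: +0.9189
Σ = +19.9790 → |volume| = 19.98

Directed edges: 78 total, each appears once with its reverse present → watertight.


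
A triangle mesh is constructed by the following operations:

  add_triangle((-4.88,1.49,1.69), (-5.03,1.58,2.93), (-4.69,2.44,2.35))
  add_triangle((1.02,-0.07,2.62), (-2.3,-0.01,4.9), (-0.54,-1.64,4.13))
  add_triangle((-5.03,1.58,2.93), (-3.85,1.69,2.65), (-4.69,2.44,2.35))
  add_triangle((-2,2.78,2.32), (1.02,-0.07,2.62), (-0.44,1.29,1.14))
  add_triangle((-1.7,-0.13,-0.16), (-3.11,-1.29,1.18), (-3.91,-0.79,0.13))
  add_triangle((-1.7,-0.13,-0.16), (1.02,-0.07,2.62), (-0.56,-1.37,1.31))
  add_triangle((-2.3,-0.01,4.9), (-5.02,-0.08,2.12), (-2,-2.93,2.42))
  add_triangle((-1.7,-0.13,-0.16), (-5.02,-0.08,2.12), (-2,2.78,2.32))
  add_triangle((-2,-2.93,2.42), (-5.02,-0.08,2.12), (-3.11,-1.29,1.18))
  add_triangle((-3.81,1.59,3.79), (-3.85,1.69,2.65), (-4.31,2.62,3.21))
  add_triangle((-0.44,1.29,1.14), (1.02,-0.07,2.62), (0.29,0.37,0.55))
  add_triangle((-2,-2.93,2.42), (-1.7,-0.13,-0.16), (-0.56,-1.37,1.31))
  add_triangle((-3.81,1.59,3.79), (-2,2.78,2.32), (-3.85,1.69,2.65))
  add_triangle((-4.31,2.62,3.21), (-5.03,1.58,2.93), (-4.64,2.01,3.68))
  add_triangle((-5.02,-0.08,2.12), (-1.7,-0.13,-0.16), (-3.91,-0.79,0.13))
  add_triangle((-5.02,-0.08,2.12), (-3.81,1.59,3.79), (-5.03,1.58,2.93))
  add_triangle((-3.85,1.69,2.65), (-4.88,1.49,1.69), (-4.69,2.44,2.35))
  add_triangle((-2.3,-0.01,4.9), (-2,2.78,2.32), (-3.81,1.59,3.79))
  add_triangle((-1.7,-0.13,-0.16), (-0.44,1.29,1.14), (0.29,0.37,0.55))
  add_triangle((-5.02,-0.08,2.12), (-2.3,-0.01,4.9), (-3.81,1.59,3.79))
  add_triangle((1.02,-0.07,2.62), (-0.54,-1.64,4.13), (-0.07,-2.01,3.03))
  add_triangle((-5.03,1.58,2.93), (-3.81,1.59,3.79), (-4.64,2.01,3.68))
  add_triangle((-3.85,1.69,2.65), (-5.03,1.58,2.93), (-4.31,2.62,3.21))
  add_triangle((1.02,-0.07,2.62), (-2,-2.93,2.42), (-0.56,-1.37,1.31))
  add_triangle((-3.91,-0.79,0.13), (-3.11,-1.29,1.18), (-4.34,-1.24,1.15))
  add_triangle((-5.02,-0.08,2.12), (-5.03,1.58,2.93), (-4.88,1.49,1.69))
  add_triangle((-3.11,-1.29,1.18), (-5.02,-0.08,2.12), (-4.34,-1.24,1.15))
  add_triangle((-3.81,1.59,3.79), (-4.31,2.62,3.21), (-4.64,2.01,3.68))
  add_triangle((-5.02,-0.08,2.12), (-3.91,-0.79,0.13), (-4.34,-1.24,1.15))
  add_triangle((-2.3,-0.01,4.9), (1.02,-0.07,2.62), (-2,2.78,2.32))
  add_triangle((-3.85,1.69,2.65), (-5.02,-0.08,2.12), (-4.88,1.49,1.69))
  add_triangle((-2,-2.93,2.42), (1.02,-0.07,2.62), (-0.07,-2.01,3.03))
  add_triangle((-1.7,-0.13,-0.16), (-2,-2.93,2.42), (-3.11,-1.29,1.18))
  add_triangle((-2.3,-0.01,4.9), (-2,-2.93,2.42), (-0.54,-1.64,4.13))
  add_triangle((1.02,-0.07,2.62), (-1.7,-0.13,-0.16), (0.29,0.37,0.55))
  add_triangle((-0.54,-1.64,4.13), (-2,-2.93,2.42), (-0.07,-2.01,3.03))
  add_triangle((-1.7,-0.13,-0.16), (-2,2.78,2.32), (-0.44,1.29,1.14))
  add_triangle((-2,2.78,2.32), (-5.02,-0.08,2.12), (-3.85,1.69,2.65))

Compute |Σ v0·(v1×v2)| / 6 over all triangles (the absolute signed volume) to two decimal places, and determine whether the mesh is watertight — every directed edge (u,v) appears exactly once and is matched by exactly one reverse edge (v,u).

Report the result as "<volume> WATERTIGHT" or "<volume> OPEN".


43.35 WATERTIGHT

Per-triangle v0·(v1×v2)/6:
  t1: +0.9479
  t2: +2.9239
  t3: +0.4841
  t4: +0.5772
  t5: -0.0564
  t6: -0.8920
  t7: +9.5613
  t8: +1.9384
  t9: +1.9584
  t10: -0.5583
  t11: +0.1922
  t12: -0.0914
  t13: +1.4749
  t14: +0.7133
  t15: +0.4035
  t16: +1.9165
  t17: -0.7758
  t18: +3.4302
  t19: -0.0796
  t20: +5.3773
  t21: +0.9746
  t22: +0.4054
  t23: -0.1506
  t24: +0.3763
  t25: +0.1789
  t26: +1.5721
  t27: +0.5780
  t28: +0.4376
  t29: +1.0745
  t30: +5.0684
  t31: -1.8868
  t32: -0.9148
  t33: +0.3812
  t34: +4.4923
  t35: -0.2707
  t36: +1.3771
  t37: -0.0411
  t38: +0.2474
Σ = +43.3454 → |volume| = 43.35

Directed edges: 114 total, each appears once with its reverse present → watertight.


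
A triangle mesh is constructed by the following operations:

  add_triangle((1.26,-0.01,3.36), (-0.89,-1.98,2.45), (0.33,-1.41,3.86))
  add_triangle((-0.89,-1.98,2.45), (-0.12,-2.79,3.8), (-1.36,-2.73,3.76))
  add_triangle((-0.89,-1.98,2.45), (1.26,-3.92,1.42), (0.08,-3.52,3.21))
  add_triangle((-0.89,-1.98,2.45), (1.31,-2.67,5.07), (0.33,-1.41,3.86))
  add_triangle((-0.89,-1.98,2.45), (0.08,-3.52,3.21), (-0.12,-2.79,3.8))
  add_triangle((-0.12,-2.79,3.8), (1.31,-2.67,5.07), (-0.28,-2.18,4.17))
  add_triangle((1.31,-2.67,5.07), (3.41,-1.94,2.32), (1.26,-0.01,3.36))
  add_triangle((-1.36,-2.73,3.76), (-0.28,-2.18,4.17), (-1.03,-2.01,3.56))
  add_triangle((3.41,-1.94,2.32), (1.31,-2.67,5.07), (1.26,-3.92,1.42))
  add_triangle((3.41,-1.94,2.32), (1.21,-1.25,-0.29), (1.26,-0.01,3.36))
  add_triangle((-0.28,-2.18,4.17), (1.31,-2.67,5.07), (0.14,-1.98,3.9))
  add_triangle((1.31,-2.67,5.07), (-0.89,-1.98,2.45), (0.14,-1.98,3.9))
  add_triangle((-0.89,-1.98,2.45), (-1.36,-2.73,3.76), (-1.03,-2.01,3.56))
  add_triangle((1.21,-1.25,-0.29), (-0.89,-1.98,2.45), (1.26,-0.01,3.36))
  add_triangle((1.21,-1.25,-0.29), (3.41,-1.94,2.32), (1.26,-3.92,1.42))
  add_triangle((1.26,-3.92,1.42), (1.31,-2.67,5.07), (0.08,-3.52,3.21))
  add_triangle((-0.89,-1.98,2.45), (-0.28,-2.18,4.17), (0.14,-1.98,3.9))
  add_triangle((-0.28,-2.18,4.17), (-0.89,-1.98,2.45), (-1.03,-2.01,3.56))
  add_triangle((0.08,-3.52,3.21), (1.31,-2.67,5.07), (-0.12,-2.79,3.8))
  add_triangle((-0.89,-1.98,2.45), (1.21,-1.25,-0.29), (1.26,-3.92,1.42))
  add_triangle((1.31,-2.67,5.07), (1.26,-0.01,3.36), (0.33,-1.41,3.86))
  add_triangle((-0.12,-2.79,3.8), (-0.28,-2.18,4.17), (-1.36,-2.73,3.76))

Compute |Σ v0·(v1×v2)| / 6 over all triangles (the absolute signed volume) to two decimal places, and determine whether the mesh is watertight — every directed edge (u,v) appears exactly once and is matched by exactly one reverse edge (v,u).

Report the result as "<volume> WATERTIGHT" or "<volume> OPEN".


19.93 WATERTIGHT

Per-triangle v0·(v1×v2)/6:
  t1: +0.1820
  t2: +0.1582
  t3: +0.7393
  t4: +1.1905
  t5: +0.6195
  t6: +0.9197
  t7: +4.4164
  t8: +0.3056
  t9: +6.9917
  t10: -0.3516
  t11: +0.0729
  t12: -0.6008
  t13: -0.0311
  t14: -2.7238
  t15: +2.2062
  t16: +3.3895
  t17: -0.1656
  t18: -0.3093
  t19: +1.2039
  t20: -0.1742
  t21: +1.1984
  t22: +0.6902
Σ = +19.9276 → |volume| = 19.93

Directed edges: 66 total, each appears once with its reverse present → watertight.


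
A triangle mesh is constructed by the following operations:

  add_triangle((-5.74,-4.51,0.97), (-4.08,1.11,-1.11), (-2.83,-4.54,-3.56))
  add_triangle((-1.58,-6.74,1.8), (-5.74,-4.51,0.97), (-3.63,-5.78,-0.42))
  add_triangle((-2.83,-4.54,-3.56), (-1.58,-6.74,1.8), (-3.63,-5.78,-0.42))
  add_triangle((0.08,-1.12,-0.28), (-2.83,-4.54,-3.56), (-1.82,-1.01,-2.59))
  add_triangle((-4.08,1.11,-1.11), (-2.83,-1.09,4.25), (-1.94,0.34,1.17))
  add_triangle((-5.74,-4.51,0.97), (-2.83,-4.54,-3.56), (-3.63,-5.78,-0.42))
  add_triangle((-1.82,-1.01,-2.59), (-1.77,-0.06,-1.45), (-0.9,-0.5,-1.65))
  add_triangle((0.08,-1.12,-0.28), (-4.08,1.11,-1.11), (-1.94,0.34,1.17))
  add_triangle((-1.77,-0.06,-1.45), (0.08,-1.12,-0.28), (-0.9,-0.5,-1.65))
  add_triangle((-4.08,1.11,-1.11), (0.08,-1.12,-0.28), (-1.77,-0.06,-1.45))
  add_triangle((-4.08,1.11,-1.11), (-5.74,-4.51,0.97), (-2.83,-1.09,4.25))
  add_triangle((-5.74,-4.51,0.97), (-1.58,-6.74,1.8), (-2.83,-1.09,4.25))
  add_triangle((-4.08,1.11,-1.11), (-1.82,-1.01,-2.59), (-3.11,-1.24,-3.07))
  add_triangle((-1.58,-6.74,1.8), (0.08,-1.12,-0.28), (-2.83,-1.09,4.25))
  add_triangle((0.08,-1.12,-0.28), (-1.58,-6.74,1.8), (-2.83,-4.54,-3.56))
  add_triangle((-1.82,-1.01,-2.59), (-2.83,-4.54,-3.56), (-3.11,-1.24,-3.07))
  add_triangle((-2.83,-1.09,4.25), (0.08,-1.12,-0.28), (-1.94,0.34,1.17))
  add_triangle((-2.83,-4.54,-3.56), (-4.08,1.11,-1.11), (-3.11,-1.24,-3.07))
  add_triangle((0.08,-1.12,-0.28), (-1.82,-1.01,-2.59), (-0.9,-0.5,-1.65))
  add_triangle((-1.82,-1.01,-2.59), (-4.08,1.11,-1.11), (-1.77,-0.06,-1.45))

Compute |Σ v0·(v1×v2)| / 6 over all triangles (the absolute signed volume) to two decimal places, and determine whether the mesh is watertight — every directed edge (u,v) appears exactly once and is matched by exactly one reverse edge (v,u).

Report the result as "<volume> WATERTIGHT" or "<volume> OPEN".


94.91 WATERTIGHT

Per-triangle v0·(v1×v2)/6:
  t1: +20.6604
  t2: +9.7301
  t3: +8.3018
  t4: +0.5198
  t5: +1.5062
  t6: +9.0209
  t7: +0.1031
  t8: -1.3064
  t9: -0.2544
  t10: -0.6121
  t11: +17.5239
  t12: +21.5030
  t13: +0.6955
  t14: -0.1514
  t15: +2.9851
  t16: +1.2901
  t17: -1.0283
  t18: +4.0721
  t19: +0.1303
  t20: +0.2198
Σ = +94.9095 → |volume| = 94.91

Directed edges: 60 total, each appears once with its reverse present → watertight.


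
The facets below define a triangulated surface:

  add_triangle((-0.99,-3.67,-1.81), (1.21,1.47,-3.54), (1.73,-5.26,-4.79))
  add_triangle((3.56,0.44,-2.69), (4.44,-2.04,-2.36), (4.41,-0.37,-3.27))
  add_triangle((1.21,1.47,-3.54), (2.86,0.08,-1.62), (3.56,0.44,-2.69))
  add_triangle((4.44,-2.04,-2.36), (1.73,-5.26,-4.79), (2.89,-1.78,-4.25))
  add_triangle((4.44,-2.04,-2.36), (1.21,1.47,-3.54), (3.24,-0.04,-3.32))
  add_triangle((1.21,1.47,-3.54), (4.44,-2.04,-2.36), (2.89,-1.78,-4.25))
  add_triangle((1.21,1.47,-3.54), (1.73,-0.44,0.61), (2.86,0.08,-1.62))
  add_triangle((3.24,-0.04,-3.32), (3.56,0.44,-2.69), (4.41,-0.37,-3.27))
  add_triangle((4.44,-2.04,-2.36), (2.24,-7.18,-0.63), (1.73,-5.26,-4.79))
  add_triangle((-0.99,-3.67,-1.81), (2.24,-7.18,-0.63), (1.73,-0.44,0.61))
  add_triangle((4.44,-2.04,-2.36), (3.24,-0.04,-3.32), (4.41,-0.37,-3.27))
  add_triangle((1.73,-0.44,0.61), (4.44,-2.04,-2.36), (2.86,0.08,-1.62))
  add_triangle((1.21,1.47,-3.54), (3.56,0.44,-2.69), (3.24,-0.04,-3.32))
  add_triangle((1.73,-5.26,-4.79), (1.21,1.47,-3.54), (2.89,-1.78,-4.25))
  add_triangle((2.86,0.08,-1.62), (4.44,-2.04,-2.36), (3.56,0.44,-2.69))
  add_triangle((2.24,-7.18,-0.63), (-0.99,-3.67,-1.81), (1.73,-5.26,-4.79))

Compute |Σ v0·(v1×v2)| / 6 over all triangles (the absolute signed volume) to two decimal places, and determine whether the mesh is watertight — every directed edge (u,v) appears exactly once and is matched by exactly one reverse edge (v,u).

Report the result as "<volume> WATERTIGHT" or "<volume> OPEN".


Per-triangle v0·(v1×v2)/6:
  t1: +7.1221
  t2: +0.4445
  t3: -0.0022
  t4: +7.6721
  t5: +0.7099
  t6: +5.0379
  t7: +0.4239
  t8: +0.4896
  t9: +19.4692
  t10: -1.1790
  t11: +0.9657
  t12: +1.6041
  t13: +1.3692
  t14: +5.9534
  t15: +0.6696
  t16: +11.2170
Σ = +61.9672 → |volume| = 61.97

Directed edges: 48 total; 6 unmatched, e.g. (-0.99,-3.67,-1.81)→(1.21,1.47,-3.54) → open.

61.97 OPEN


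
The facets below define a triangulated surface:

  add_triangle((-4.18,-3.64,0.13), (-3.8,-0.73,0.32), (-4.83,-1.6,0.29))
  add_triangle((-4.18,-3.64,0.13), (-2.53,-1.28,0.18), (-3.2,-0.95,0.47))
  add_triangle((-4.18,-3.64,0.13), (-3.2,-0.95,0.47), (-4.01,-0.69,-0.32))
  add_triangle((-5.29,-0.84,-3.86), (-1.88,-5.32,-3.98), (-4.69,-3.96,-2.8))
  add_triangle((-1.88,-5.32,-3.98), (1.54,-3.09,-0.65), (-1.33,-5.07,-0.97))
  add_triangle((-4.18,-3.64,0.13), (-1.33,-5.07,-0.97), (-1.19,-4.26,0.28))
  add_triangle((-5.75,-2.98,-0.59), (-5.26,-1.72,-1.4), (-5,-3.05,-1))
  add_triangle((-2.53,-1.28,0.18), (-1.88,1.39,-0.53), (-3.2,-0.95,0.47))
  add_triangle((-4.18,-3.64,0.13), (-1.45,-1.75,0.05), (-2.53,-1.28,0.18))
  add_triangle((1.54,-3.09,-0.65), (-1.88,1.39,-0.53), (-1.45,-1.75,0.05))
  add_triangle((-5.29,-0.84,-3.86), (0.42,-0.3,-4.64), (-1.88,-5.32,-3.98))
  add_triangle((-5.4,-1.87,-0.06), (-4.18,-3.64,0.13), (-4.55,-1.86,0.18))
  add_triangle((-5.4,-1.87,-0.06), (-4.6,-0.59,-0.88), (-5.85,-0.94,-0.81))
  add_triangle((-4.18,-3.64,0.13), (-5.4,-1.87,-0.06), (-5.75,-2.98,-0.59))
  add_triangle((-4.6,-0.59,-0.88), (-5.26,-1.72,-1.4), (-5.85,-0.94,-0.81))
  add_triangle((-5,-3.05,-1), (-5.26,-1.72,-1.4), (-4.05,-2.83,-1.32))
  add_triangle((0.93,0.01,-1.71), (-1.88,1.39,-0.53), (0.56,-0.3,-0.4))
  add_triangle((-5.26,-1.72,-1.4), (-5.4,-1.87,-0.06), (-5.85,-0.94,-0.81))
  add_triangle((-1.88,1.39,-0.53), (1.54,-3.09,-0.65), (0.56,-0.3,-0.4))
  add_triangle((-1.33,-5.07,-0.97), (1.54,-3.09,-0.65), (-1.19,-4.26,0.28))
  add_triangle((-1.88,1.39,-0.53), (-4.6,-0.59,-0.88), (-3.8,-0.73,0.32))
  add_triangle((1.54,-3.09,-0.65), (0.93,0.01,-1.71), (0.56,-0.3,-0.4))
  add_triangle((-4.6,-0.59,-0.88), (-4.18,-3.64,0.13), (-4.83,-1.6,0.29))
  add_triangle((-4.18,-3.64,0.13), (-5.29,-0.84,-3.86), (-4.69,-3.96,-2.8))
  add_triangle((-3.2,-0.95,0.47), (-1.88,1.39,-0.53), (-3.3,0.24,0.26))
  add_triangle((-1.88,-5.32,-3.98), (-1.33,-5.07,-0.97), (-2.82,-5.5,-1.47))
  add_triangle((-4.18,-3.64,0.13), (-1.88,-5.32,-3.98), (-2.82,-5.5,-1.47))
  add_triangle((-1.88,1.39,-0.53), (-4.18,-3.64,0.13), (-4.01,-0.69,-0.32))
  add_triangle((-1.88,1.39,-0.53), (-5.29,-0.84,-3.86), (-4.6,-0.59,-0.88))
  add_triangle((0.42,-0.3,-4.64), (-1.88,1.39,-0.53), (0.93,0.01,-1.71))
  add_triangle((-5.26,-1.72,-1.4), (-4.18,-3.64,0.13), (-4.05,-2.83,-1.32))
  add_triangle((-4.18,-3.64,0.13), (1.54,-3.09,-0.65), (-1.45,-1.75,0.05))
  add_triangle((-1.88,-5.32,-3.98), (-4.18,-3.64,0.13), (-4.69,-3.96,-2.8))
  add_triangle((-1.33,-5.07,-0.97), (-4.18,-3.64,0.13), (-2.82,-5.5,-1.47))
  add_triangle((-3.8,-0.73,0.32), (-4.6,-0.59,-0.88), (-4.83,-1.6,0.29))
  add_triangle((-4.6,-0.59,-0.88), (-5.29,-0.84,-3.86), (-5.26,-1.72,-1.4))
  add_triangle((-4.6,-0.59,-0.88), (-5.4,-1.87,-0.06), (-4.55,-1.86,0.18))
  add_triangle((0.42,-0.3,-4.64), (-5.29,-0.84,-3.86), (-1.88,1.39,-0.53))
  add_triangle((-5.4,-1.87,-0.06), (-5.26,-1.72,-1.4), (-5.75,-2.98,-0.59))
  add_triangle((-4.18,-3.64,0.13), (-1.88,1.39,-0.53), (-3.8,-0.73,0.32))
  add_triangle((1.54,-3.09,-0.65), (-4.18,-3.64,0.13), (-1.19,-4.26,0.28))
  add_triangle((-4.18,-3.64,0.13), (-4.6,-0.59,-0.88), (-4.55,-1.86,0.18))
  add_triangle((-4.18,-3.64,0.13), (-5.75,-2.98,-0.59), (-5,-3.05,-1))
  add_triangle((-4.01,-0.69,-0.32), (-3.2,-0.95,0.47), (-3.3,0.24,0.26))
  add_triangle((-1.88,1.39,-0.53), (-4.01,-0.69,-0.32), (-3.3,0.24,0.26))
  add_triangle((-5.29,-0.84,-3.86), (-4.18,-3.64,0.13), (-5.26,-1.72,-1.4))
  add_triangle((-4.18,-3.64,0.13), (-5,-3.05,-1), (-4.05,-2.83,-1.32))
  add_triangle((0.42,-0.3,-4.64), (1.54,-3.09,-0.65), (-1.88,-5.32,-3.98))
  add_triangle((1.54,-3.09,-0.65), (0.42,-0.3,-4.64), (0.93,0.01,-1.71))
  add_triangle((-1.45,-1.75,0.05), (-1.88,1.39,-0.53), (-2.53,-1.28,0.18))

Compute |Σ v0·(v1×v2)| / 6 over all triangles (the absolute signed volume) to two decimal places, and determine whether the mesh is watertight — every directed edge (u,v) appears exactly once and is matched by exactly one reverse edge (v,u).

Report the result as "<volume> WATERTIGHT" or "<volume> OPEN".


103.19 WATERTIGHT

Per-triangle v0·(v1×v2)/6:
  t1: +0.1152
  t2: -0.1086
  t3: +1.2922
  t4: +10.1484
  t5: +5.9077
  t6: +2.9336
  t7: +0.8477
  t8: -0.4265
  t9: +0.0376
  t10: -1.2392
  t11: +21.0561
  t12: +0.4098
  t13: -0.1375
  t14: +1.1952
  t15: +0.3050
  t16: +0.7369
  t17: -0.0515
  t18: +1.2430
  t19: -0.3798
  t20: +2.1714
  t21: +1.2776
  t22: +0.1997
  t23: +2.1900
  t24: +7.3821
  t25: -0.2909
  t26: +3.2762
  t27: +4.5684
  t28: +0.2109
  t29: +3.5826
  t30: +1.0336
  t31: -2.1225
  t32: +0.2196
  t33: +7.9075
  t34: +2.1001
  t35: +0.5612
  t36: +2.2337
  t37: -0.0040
  t38: +7.0917
  t39: +1.2419
  t40: -1.4830
  t41: -2.1024
  t42: -1.5899
  t43: +0.9334
  t44: +0.5313
  t45: +0.8045
  t46: +3.9171
  t47: +0.7527
  t48: +11.0795
  t49: +1.9654
  t50: -0.3370
Σ = +103.1876 → |volume| = 103.19

Directed edges: 150 total, each appears once with its reverse present → watertight.


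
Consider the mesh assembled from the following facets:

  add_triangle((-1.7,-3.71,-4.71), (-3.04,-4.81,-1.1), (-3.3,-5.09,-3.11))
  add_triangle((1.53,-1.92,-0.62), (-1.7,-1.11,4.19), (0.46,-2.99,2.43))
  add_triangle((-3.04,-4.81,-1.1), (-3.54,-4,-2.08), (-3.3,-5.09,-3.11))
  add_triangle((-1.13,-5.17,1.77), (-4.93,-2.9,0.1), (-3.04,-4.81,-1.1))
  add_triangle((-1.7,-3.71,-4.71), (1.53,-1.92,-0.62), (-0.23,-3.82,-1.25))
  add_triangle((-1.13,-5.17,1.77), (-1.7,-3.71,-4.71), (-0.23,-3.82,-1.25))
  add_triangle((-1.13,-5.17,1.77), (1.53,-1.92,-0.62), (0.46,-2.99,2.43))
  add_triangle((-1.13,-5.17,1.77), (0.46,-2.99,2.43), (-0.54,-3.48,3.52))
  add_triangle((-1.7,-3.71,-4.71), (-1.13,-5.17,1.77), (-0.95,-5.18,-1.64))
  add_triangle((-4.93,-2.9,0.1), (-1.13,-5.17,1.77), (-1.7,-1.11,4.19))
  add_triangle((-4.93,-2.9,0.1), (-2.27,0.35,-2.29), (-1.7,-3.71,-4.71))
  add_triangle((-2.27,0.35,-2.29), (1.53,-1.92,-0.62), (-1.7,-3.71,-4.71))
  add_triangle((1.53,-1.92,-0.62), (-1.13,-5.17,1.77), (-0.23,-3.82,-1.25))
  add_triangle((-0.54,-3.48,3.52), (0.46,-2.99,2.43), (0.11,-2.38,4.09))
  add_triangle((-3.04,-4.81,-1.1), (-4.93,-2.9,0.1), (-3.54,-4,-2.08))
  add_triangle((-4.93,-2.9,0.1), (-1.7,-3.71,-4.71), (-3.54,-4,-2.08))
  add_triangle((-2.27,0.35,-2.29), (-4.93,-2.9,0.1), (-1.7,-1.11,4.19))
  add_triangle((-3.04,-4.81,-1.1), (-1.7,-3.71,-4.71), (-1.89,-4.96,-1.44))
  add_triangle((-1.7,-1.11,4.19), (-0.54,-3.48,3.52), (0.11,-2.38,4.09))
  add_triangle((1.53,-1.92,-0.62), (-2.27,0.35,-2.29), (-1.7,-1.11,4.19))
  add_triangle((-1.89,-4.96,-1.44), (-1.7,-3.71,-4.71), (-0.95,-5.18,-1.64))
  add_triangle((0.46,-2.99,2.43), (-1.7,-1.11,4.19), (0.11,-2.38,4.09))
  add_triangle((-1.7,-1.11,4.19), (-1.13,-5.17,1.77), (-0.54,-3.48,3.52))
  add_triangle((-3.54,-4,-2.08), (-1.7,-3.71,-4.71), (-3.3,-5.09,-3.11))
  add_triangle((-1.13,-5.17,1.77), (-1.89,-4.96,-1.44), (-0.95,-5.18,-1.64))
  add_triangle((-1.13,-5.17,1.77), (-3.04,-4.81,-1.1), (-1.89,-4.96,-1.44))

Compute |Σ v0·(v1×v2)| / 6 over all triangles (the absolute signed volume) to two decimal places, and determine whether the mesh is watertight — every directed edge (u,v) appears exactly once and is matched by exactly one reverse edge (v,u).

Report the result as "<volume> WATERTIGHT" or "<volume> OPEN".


Per-triangle v0·(v1×v2)/6:
  t1: +1.2629
  t2: -0.0098
  t3: +1.5011
  t4: +8.6381
  t5: +3.6550
  t6: +5.0767
  t7: +3.5882
  t8: +1.9669
  t9: -3.5539
  t10: +15.2252
  t11: +11.7716
  t12: +1.3430
  t13: +3.6312
  t14: +1.0670
  t15: +3.5123
  t16: +2.6843
  t17: +5.5432
  t18: +3.6955
  t19: +2.3437
  t20: -4.8855
  t21: +3.1070
  t22: -1.5900
  t23: +3.6485
  t24: +1.7443
  t25: +2.8630
  t26: +3.4700
Σ = +81.2993 → |volume| = 81.30

Directed edges: 78 total, each appears once with its reverse present → watertight.

81.30 WATERTIGHT


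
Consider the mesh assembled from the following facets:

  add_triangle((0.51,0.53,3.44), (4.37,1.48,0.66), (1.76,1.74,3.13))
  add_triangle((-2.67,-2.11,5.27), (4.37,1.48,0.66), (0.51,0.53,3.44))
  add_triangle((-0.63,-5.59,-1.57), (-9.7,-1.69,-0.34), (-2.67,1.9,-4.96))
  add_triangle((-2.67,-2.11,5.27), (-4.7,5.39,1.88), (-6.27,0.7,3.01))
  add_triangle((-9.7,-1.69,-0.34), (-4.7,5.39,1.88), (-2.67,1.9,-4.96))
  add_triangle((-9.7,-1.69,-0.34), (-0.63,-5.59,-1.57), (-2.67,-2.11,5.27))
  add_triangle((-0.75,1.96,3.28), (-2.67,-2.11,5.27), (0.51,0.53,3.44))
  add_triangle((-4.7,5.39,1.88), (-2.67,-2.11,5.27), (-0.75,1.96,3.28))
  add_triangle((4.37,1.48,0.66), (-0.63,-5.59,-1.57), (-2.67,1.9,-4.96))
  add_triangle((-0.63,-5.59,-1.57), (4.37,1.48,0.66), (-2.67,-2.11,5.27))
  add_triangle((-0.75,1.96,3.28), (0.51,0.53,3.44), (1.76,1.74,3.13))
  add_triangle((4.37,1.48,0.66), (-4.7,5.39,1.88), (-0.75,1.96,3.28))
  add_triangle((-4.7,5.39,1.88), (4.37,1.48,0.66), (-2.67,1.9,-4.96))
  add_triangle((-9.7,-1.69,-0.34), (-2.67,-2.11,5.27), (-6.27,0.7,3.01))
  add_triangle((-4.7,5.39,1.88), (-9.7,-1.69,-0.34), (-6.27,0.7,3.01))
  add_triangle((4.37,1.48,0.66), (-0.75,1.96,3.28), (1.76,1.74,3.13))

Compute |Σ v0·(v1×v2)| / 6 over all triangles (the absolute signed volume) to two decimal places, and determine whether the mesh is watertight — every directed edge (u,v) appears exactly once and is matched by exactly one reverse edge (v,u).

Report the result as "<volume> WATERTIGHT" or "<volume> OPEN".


344.09 WATERTIGHT

Per-triangle v0·(v1×v2)/6:
  t1: +2.0566
  t2: +4.4296
  t3: +49.0338
  t4: +19.3301
  t5: +56.6659
  t6: +51.6360
  t7: +4.9495
  t8: +15.6935
  t9: +20.8564
  t10: +23.5115
  t11: +1.9723
  t12: +13.0788
  t13: +28.4609
  t14: +24.1305
  t15: +26.4943
  t16: +1.7914
Σ = +344.0912 → |volume| = 344.09

Directed edges: 48 total, each appears once with its reverse present → watertight.


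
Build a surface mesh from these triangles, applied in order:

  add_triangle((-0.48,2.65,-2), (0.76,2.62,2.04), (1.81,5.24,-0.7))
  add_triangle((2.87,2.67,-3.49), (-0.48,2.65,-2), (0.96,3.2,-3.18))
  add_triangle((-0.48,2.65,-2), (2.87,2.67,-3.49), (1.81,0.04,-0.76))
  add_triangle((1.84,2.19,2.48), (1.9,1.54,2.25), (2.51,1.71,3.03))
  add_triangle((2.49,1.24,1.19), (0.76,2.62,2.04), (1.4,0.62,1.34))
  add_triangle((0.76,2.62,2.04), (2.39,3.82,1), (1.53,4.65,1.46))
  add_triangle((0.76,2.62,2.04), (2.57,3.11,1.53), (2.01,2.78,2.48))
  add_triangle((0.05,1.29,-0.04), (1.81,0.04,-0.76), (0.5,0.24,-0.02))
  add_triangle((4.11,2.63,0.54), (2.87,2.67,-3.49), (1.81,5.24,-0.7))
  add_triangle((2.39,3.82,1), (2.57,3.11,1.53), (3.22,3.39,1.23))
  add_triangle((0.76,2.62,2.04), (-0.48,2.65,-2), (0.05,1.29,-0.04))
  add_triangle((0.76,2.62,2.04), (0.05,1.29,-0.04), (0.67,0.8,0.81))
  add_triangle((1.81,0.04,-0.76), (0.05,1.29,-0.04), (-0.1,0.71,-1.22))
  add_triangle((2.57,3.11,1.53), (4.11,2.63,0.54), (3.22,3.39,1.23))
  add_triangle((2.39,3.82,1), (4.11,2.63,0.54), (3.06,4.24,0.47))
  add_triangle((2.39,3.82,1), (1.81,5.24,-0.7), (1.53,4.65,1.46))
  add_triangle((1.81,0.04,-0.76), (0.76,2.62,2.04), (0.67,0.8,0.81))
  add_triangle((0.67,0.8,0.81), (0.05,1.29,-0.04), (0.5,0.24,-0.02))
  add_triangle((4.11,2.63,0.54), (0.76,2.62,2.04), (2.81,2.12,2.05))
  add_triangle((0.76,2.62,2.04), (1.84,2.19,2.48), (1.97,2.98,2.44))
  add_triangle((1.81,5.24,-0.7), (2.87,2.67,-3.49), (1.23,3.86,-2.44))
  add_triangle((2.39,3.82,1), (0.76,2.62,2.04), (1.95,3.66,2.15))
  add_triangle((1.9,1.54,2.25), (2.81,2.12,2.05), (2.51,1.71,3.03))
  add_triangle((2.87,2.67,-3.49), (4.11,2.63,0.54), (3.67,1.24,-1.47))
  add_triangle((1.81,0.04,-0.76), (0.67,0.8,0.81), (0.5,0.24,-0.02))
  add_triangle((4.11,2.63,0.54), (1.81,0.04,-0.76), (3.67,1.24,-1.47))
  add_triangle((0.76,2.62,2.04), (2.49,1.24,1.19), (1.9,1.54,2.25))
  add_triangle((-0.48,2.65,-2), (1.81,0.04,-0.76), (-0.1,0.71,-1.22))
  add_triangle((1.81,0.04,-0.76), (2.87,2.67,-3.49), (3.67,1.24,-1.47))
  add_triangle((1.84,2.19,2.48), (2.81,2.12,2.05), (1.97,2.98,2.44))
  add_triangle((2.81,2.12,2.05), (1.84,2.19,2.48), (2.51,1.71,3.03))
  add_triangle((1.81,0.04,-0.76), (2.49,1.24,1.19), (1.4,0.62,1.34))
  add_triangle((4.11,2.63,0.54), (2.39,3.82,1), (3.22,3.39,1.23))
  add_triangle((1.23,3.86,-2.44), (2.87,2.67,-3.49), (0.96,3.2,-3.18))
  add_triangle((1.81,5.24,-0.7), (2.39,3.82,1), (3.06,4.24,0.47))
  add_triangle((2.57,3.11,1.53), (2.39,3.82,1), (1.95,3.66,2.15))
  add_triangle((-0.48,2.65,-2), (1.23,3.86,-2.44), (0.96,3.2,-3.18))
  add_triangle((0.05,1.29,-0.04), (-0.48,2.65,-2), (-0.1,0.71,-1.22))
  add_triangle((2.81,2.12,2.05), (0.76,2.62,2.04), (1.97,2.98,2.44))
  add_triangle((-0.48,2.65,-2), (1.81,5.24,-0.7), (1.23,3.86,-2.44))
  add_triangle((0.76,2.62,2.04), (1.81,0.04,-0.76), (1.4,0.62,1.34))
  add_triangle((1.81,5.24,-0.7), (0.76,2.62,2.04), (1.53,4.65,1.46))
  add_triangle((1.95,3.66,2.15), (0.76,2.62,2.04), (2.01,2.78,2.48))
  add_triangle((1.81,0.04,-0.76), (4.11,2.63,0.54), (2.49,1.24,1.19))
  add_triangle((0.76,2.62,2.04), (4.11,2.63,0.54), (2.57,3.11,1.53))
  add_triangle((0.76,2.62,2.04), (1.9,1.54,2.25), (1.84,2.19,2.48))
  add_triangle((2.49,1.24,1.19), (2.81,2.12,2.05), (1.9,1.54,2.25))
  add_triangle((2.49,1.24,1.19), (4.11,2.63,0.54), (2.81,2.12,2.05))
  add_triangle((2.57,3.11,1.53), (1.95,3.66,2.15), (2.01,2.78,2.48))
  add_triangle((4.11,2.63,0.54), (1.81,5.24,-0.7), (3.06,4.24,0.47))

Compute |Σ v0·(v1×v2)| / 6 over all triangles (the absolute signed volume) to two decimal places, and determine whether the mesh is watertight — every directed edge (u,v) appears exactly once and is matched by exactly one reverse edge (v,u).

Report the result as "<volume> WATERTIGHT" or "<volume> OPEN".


Per-triangle v0·(v1×v2)/6:
  t1: +3.1209
  t2: -0.1300
  t3: -0.1028
  t4: -0.0437
  t5: +0.6778
  t6: +1.0533
  t7: -0.6983
  t8: -0.0752
  t9: +10.2770
  t10: +0.3648
  t11: +0.0057
  t12: -0.1732
  t13: -0.4866
  t14: +0.2759
  t15: +0.9656
  t16: +2.0462
  t17: +0.2982
  t18: -0.0898
  t19: +2.0288
  t20: +0.3111
  t21: +3.5561
  t22: +0.3741
  t23: -0.1341
  t24: +4.0508
  t25: -0.0304
  t26: +0.7377
  t27: -0.8351
  t28: +0.5399
  t29: +0.8546
  t30: +0.4193
  t31: +0.5480
  t32: +0.2919
  t33: +0.6414
  t34: +1.5724
  t35: +1.1354
  t36: +0.6286
  t37: +0.9735
  t38: -0.0975
  t39: -0.0780
  t40: +2.1965
  t41: -1.0947
  t42: +0.1045
  t43: +0.4901
  t44: +0.9024
  t45: +0.2049
  t46: +0.0612
  t47: +0.2271
  t48: +0.5971
  t49: +0.5675
  t50: +1.6559
Σ = +40.6869 → |volume| = 40.69

Directed edges: 150 total, each appears once with its reverse present → watertight.

40.69 WATERTIGHT


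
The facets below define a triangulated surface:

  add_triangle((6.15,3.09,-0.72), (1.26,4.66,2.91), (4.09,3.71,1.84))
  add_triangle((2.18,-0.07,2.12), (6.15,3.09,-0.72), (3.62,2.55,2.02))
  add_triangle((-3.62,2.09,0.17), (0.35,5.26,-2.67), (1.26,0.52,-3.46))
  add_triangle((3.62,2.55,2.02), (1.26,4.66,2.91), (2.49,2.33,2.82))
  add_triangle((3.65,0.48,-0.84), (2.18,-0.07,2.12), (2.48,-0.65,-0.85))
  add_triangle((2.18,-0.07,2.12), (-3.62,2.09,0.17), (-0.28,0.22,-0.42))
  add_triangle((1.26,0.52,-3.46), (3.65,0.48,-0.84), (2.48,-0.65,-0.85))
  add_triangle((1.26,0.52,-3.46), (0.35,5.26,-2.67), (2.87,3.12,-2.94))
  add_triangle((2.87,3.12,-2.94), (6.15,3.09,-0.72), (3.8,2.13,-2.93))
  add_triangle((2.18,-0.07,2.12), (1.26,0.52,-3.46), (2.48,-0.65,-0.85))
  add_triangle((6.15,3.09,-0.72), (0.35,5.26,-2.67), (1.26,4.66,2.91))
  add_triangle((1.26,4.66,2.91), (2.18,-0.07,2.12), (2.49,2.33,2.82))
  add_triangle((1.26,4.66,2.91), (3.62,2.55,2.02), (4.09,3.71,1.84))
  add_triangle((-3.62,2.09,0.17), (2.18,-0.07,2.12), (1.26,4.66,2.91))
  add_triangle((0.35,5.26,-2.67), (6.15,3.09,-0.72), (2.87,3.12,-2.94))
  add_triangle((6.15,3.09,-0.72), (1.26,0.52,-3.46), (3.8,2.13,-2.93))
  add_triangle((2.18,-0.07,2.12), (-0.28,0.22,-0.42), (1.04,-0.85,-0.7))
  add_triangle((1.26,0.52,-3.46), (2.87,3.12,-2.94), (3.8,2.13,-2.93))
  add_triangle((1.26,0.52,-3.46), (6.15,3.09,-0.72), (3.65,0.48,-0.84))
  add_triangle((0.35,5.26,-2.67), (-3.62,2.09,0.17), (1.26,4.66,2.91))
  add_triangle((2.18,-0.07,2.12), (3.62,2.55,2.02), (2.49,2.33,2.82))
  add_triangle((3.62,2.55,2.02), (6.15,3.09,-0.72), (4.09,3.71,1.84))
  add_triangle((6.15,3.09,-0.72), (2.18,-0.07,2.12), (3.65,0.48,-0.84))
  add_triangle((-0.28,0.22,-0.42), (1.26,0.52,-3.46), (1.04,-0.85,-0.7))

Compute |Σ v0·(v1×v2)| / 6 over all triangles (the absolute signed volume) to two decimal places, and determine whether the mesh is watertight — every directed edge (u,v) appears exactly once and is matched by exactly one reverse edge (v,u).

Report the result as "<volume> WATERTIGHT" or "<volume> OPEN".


110.19 OPEN

Per-triangle v0·(v1×v2)/6:
  t1: +4.3844
  t2: +4.6991
  t3: +9.2101
  t4: +2.4890
  t5: +1.6174
  t6: -0.3889
  t7: +1.9426
  t8: +6.0027
  t9: +3.6851
  t10: -1.6352
  t11: +26.7850
  t12: +0.7945
  t13: +2.1103
  t14: +5.0944
  t15: +9.0483
  t16: +1.0375
  t17: -0.1750
  t18: +2.4676
  t19: +4.5491
  t20: +18.4100
  t21: +1.6998
  t22: +2.4078
  t23: +3.7891
  t24: +0.1675
Σ = +110.1924 → |volume| = 110.19

Directed edges: 72 total; 6 unmatched, e.g. (1.26,0.52,-3.46)→(-3.62,2.09,0.17) → open.


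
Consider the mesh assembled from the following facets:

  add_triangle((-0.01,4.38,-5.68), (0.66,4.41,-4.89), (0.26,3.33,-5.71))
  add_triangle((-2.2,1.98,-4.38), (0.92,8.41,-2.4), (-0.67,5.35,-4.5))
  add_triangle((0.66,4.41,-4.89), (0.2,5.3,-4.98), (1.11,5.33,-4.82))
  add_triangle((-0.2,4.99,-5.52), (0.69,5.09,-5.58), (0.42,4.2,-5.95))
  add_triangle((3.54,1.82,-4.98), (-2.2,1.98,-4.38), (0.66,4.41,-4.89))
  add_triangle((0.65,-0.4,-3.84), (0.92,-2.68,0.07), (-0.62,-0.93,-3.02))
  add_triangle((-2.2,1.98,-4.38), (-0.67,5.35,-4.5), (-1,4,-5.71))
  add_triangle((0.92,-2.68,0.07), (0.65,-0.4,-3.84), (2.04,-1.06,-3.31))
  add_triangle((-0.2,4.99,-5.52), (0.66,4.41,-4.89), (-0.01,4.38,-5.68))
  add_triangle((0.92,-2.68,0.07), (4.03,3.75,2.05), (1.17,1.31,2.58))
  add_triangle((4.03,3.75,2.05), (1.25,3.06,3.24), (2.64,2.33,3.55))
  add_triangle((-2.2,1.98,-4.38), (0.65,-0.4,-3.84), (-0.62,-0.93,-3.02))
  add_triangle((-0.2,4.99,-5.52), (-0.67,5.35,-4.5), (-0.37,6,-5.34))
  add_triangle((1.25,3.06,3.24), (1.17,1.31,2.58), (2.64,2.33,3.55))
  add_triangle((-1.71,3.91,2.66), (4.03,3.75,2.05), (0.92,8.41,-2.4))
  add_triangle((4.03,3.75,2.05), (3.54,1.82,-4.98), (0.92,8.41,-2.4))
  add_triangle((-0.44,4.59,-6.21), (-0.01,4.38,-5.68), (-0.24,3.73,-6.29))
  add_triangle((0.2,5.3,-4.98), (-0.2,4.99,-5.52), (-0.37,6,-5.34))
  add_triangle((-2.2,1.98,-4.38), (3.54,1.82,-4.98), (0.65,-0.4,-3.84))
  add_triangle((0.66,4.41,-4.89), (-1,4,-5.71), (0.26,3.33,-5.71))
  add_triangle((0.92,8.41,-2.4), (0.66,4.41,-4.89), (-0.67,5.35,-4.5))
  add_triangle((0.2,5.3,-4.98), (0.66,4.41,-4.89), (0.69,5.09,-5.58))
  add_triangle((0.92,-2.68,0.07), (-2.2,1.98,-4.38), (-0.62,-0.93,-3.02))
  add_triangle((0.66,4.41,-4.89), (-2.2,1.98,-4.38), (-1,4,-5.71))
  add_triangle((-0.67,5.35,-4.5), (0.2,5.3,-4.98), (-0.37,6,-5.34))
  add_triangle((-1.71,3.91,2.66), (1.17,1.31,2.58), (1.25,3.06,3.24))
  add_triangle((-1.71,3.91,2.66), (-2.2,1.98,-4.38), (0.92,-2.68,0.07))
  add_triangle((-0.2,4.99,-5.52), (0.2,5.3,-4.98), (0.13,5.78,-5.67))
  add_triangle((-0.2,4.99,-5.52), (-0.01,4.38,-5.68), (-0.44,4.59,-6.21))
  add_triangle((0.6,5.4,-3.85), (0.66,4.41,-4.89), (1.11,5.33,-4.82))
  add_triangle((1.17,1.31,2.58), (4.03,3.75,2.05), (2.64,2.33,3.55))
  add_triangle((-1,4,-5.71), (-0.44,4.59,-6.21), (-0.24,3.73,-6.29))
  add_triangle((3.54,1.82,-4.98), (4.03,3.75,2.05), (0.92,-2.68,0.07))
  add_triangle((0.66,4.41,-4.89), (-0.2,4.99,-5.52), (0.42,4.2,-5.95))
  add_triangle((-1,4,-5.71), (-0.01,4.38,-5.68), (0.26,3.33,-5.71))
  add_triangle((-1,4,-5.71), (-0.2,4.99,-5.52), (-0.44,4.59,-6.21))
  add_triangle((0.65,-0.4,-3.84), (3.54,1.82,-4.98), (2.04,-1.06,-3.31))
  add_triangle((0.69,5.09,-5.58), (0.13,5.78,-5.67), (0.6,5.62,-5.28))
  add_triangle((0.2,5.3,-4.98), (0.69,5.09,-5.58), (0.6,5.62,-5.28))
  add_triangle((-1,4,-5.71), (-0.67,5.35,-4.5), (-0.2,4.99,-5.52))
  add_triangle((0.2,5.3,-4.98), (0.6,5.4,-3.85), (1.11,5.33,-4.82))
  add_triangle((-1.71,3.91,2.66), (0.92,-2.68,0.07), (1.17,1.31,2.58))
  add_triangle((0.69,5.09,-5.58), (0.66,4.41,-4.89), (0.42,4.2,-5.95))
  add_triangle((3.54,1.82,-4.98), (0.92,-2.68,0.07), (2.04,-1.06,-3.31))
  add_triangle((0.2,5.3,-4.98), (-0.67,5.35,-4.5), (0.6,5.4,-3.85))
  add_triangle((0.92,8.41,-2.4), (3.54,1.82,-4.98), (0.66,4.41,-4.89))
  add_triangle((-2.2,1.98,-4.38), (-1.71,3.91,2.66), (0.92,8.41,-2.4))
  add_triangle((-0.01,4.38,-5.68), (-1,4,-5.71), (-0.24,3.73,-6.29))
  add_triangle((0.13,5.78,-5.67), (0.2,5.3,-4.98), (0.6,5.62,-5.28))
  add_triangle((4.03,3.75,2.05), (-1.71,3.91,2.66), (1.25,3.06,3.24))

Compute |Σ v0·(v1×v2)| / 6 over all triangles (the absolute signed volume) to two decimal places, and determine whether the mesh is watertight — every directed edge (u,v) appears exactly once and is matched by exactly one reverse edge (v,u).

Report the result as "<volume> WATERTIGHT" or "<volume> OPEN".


Per-triangle v0·(v1×v2)/6:
  t1: +0.8426
  t2: +3.3589
  t3: +0.6812
  t4: +0.9942
  t5: +10.6810
  t6: +2.3125
  t7: +2.8745
  t8: +2.1184
  t9: +0.5793
  t10: +4.6550
  t11: +3.0333
  t12: +2.9223
  t13: +0.3387
  t14: +0.6765
  t15: +28.5066
  t16: +37.2431
  t17: +0.4120
  t18: +0.5401
  t19: +8.6079
  t20: -2.1473
  t21: +7.1295
  t22: +0.0194
  t23: +0.2514
  t24: +0.2281
  t25: +0.0483
  t26: +1.5329
  t27: +2.5867
  t28: +0.0173
  t29: +0.3337
  t30: -0.6575
  t31: -0.4968
  t32: +0.6134
  t33: +15.7107
  t34: -0.9017
  t35: +1.1087
  t36: +0.5172
  t37: +3.4494
  t38: +0.3970
  t39: -0.2735
  t40: +1.4773
  t41: +0.9168
  t42: +2.4277
  t43: +0.0780
  t44: +2.5162
  t45: +1.1271
  t46: +15.8955
  t47: +24.2208
  t48: -0.9626
  t49: +0.0818
  t50: +5.1250
Σ = +193.7486 → |volume| = 193.75

Directed edges: 150 total; 6 unmatched, e.g. (-0.2,4.99,-5.52)→(0.69,5.09,-5.58) → open.

193.75 OPEN


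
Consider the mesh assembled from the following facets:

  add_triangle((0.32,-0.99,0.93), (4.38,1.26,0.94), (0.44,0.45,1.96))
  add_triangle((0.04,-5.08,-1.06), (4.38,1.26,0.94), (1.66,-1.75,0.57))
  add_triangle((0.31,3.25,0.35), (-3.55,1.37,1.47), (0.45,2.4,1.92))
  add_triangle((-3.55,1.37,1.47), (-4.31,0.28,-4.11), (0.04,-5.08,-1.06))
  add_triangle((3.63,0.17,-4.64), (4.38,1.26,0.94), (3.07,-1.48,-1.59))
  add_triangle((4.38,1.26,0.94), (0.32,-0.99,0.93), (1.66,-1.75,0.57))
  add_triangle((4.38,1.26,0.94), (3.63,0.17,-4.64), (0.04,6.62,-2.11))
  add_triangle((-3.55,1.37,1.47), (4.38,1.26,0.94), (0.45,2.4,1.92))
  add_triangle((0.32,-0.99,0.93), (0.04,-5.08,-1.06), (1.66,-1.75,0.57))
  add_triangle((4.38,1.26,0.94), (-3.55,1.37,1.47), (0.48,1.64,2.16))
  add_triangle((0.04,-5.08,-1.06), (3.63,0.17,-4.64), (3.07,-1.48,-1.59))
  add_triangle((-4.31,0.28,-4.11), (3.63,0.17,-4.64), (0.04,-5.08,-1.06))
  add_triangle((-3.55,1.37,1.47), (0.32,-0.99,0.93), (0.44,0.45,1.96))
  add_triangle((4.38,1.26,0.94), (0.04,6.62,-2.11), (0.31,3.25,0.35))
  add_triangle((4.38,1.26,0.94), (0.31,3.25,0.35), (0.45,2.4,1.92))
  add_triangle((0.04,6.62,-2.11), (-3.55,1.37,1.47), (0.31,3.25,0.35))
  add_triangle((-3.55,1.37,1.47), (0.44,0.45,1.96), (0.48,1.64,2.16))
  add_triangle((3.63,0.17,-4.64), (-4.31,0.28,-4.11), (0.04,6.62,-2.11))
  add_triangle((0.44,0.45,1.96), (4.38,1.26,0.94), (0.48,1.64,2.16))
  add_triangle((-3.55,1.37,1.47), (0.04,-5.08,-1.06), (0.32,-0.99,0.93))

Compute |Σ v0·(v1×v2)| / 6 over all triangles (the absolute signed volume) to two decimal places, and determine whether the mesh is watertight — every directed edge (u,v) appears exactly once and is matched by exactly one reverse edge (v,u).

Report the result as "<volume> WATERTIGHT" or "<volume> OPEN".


Per-triangle v0·(v1×v2)/6:
  t1: +1.6770
  t2: +2.5321
  t3: +3.4710
  t4: +16.8097
  t5: +7.9132
  t6: +1.2318
  t7: +27.4946
  t8: +0.5164
  t9: +1.3370
  t10: +1.1437
  t11: +8.1676
  t12: +29.8687
  t13: +1.4879
  t14: +6.2559
  t15: +3.7375
  t16: +6.0517
  t17: +1.4484
  t18: +37.9148
  t19: +1.5598
  t20: +3.7188
Σ = +164.3374 → |volume| = 164.34

Directed edges: 60 total; 6 unmatched, e.g. (0.04,-5.08,-1.06)→(4.38,1.26,0.94) → open.

164.34 OPEN


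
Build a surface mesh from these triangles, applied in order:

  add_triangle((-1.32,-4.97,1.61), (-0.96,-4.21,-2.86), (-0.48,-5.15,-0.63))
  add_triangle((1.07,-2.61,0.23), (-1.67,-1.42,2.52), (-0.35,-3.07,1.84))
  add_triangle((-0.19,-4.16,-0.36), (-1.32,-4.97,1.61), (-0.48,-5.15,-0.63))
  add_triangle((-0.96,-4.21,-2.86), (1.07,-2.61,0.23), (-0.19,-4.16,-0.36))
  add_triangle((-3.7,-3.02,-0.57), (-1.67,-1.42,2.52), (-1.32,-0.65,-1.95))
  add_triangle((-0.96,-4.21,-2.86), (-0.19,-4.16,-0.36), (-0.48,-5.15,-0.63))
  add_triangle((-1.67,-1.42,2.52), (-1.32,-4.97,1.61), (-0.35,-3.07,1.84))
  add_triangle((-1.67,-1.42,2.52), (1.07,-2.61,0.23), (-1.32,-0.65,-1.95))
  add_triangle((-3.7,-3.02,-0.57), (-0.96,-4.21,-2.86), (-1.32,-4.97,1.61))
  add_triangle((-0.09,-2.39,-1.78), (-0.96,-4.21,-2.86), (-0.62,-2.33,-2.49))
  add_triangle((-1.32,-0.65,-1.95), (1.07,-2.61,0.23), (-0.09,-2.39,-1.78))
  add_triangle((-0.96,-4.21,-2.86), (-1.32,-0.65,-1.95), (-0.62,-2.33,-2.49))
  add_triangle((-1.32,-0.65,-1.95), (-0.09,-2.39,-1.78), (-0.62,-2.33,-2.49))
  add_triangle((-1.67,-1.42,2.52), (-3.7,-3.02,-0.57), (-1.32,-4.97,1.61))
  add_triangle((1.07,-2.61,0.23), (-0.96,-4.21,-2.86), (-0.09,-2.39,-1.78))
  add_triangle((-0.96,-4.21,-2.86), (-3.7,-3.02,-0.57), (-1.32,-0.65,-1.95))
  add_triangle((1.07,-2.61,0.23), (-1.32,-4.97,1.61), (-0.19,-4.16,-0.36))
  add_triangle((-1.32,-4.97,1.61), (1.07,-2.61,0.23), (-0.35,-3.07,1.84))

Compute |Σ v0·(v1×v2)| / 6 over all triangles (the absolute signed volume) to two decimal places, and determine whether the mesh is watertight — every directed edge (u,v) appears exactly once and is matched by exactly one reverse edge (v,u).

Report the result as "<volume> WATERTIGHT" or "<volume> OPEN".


30.43 WATERTIGHT

Per-triangle v0·(v1×v2)/6:
  t1: +2.8051
  t2: +0.1382
  t3: +0.4859
  t4: +1.8151
  t5: +0.6707
  t6: +0.3254
  t7: +1.6995
  t8: -3.6192
  t9: +10.3418
  t10: +0.2993
  t11: -0.4396
  t12: +0.6520
  t13: -0.0787
  t14: +6.6030
  t15: +0.8222
  t16: +4.4054
  t17: +2.0276
  t18: +1.4721
Σ = +30.4259 → |volume| = 30.43

Directed edges: 54 total, each appears once with its reverse present → watertight.


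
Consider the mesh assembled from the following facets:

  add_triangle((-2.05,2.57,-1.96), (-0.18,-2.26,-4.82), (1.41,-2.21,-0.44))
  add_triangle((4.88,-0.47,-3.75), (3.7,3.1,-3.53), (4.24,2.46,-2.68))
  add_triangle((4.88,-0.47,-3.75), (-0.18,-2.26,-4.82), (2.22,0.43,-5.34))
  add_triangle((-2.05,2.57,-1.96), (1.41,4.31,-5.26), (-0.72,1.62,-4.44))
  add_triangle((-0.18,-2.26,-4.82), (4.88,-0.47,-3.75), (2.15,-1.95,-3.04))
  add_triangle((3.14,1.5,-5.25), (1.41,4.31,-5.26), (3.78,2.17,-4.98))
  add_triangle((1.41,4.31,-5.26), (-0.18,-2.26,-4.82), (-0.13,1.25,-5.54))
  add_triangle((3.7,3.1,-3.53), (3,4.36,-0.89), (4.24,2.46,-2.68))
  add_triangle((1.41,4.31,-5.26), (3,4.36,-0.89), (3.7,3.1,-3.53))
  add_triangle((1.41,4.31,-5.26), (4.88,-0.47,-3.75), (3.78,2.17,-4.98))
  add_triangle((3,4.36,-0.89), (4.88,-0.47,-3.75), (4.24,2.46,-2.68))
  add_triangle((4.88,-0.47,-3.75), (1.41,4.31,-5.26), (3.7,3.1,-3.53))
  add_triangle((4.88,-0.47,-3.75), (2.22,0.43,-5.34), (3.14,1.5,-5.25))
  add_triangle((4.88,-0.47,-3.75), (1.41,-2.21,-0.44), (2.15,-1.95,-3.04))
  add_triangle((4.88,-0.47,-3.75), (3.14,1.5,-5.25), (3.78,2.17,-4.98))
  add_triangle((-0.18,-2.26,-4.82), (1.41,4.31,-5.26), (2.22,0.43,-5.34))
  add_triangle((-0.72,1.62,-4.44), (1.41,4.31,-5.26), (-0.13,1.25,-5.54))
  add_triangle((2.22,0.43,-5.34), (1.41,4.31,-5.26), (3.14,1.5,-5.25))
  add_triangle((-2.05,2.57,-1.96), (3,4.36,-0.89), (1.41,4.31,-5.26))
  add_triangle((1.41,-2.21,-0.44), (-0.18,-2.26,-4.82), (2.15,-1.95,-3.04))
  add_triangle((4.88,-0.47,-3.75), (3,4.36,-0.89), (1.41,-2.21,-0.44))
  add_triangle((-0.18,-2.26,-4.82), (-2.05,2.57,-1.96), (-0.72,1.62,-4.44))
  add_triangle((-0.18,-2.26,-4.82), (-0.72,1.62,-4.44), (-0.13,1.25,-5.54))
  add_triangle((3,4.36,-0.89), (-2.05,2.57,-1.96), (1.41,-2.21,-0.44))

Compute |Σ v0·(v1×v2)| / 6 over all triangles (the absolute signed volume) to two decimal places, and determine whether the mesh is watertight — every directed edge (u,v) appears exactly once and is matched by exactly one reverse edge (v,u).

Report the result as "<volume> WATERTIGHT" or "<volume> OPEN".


95.56 WATERTIGHT

Per-triangle v0·(v1×v2)/6:
  t1: -0.8161
  t2: +3.2276
  t3: +9.3275
  t4: +6.1707
  t5: +4.4582
  t6: +3.1035
  t7: +4.5468
  t8: +2.8831
  t9: +8.2626
  t10: -1.1038
  t11: +1.1156
  t12: +9.2576
  t13: +3.8418
  t14: +3.2535
  t15: +2.8050
  t16: +9.3843
  t17: +2.6511
  t18: +4.0563
  t19: +10.5310
  t20: +3.0423
  t21: +4.8209
  t22: +4.3253
  t23: +1.9416
  t24: -5.5294
Σ = +95.5571 → |volume| = 95.56

Directed edges: 72 total, each appears once with its reverse present → watertight.
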